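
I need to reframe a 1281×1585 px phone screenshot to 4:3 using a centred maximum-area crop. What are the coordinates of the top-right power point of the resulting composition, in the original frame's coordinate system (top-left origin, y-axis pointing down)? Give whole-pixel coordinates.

1281/1585 < 4/3, so the 4:3 crop keeps the full width 1281 and trims height to 1281 × 3/4 = 960.75 px.
Top offset = (1585 − 960.75)/2 = 312.12 px; left offset = 0.
Top-right is two-thirds across and one-third down within the crop:
x = 0.00 + 2 × 1281.00/3 ≈ 854; y = 312.12 + 1 × 960.75/3 ≈ 632.

(854, 632)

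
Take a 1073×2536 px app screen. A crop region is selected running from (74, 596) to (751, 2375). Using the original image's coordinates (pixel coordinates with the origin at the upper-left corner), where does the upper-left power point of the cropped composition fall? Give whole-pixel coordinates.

(300, 1189)

Crop width = 751 − 74 = 677 px; one third is 225.67 px.
Crop height = 2375 − 596 = 1779 px; one third is 593.00 px.
The upper-left point is one-third across and one-third down within the crop:
x = 74 + 1 × 225.67 ≈ 300; y = 596 + 1 × 593.00 ≈ 1189.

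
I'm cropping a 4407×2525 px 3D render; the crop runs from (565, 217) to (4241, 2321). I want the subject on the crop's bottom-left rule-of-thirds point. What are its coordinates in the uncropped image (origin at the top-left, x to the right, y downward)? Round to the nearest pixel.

Crop width = 4241 − 565 = 3676 px; one third is 1225.33 px.
Crop height = 2321 − 217 = 2104 px; one third is 701.33 px.
The bottom-left point is one-third across and two-thirds down within the crop:
x = 565 + 1 × 1225.33 ≈ 1790; y = 217 + 2 × 701.33 ≈ 1620.

x = 1790 px, y = 1620 px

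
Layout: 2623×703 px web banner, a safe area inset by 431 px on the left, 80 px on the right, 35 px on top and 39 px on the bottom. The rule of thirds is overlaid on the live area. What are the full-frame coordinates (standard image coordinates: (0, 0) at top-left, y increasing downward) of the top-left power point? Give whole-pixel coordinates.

x = 1135 px, y = 245 px

Content width = 2623 − 431 − 80 = 2112 px; content height = 703 − 35 − 39 = 629 px.
Top-left is one-third across and one-third down within the live area.
x = 431 + 1 × 2112/3 = 431 + 704.00 ≈ 1135
y = 35 + 1 × 629/3 = 35 + 209.67 ≈ 245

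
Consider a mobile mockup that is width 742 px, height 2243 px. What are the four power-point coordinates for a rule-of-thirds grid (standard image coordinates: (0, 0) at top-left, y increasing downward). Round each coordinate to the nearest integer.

(247, 748), (495, 748), (247, 1495), (495, 1495)

One third of 742 is 247.33; one third of 2243 is 747.67.
Vertical third lines at x = 247 and x = 495; horizontal third lines at y = 748 and y = 1495.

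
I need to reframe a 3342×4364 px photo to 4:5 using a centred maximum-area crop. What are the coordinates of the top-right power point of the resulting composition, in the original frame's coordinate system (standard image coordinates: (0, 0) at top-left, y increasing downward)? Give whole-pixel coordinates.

3342/4364 < 4/5, so the 4:5 crop keeps the full width 3342 and trims height to 3342 × 5/4 = 4177.50 px.
Top offset = (4364 − 4177.50)/2 = 93.25 px; left offset = 0.
Top-right is two-thirds across and one-third down within the crop:
x = 0.00 + 2 × 3342.00/3 ≈ 2228; y = 93.25 + 1 × 4177.50/3 ≈ 1486.

x = 2228 px, y = 1486 px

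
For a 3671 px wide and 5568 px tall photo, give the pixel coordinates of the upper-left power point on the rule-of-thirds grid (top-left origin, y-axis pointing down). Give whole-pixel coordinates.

(1224, 1856)

The upper-left point sits one-third of the way across and one-third of the way down.
x = 1 × 3671/3 ≈ 1224; y = 1 × 5568/3 ≈ 1856.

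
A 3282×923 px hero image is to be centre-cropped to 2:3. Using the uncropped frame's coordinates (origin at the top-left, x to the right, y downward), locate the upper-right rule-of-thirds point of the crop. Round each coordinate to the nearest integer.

x = 1744 px, y = 308 px

3282/923 > 2/3, so the 2:3 crop keeps the full height 923 and trims width to 923 × 2/3 = 615.33 px.
Left offset = (3282 − 615.33)/2 = 1333.33 px; top offset = 0.
Upper-right is two-thirds across and one-third down within the crop:
x = 1333.33 + 2 × 615.33/3 ≈ 1744; y = 0.00 + 1 × 923.00/3 ≈ 308.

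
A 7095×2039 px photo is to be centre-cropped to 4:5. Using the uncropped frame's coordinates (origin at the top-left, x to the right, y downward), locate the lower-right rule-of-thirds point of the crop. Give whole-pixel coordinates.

(3819, 1359)

7095/2039 > 4/5, so the 4:5 crop keeps the full height 2039 and trims width to 2039 × 4/5 = 1631.20 px.
Left offset = (7095 − 1631.20)/2 = 2731.90 px; top offset = 0.
Lower-right is two-thirds across and two-thirds down within the crop:
x = 2731.90 + 2 × 1631.20/3 ≈ 3819; y = 0.00 + 2 × 2039.00/3 ≈ 1359.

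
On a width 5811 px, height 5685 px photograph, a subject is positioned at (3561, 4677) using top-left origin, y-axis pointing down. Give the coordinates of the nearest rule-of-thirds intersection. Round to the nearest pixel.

x = 3874 px, y = 3790 px

Third lines: x ∈ {1937, 3874}, y ∈ {1895, 3790}.
3561 is closer to x = 3874; 4677 is closer to y = 3790.
So the nearest intersection is the lower-right power point.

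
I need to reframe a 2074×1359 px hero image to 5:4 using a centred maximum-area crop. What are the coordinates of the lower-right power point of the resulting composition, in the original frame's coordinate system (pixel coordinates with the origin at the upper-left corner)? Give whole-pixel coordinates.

x = 1320 px, y = 906 px

2074/1359 > 5/4, so the 5:4 crop keeps the full height 1359 and trims width to 1359 × 5/4 = 1698.75 px.
Left offset = (2074 − 1698.75)/2 = 187.62 px; top offset = 0.
Lower-right is two-thirds across and two-thirds down within the crop:
x = 187.62 + 2 × 1698.75/3 ≈ 1320; y = 0.00 + 2 × 1359.00/3 ≈ 906.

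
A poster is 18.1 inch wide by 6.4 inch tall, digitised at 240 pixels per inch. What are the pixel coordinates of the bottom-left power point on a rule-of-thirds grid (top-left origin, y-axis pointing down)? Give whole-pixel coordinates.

(1448, 1024)

In pixels the canvas is 18.1 × 240 = 4344 wide and 6.4 × 240 = 1536 tall.
The bottom-left point is one-third across and two-thirds down:
x = 1 × 4344/3 ≈ 1448; y = 2 × 1536/3 ≈ 1024.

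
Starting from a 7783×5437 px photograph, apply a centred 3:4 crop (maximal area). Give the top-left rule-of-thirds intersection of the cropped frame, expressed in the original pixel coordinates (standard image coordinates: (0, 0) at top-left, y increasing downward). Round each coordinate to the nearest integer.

x = 3212 px, y = 1812 px

7783/5437 > 3/4, so the 3:4 crop keeps the full height 5437 and trims width to 5437 × 3/4 = 4077.75 px.
Left offset = (7783 − 4077.75)/2 = 1852.62 px; top offset = 0.
Top-left is one-third across and one-third down within the crop:
x = 1852.62 + 1 × 4077.75/3 ≈ 3212; y = 0.00 + 1 × 5437.00/3 ≈ 1812.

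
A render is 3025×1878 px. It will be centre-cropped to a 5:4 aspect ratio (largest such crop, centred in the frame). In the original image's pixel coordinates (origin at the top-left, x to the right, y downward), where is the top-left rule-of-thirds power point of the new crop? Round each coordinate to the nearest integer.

3025/1878 > 5/4, so the 5:4 crop keeps the full height 1878 and trims width to 1878 × 5/4 = 2347.50 px.
Left offset = (3025 − 2347.50)/2 = 338.75 px; top offset = 0.
Top-left is one-third across and one-third down within the crop:
x = 338.75 + 1 × 2347.50/3 ≈ 1121; y = 0.00 + 1 × 1878.00/3 ≈ 626.

x = 1121 px, y = 626 px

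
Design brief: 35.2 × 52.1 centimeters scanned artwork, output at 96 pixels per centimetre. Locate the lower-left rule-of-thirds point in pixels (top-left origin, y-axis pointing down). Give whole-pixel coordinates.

In pixels the canvas is 35.2 × 96 = 3379.2 wide and 52.1 × 96 = 5001.6 tall.
The lower-left point is one-third across and two-thirds down:
x = 1 × 3379.2/3 ≈ 1126; y = 2 × 5001.6/3 ≈ 3334.

x = 1126 px, y = 3334 px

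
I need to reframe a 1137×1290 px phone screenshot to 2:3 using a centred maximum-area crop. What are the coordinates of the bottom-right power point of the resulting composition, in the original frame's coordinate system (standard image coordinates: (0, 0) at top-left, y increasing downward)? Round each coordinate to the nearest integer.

1137/1290 > 2/3, so the 2:3 crop keeps the full height 1290 and trims width to 1290 × 2/3 = 860.00 px.
Left offset = (1137 − 860.00)/2 = 138.50 px; top offset = 0.
Bottom-right is two-thirds across and two-thirds down within the crop:
x = 138.50 + 2 × 860.00/3 ≈ 712; y = 0.00 + 2 × 1290.00/3 ≈ 860.

(712, 860)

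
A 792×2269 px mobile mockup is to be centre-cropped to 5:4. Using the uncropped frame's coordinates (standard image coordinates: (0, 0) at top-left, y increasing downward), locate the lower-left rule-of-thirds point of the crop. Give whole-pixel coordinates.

(264, 1240)

792/2269 < 5/4, so the 5:4 crop keeps the full width 792 and trims height to 792 × 4/5 = 633.60 px.
Top offset = (2269 − 633.60)/2 = 817.70 px; left offset = 0.
Lower-left is one-third across and two-thirds down within the crop:
x = 0.00 + 1 × 792.00/3 ≈ 264; y = 817.70 + 2 × 633.60/3 ≈ 1240.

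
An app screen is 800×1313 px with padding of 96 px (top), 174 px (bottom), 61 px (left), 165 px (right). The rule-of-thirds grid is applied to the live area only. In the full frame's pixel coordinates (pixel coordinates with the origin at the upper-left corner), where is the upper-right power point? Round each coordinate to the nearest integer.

Content width = 800 − 61 − 165 = 574 px; content height = 1313 − 96 − 174 = 1043 px.
Upper-right is two-thirds across and one-third down within the live area.
x = 61 + 2 × 574/3 = 61 + 382.67 ≈ 444
y = 96 + 1 × 1043/3 = 96 + 347.67 ≈ 444

(444, 444)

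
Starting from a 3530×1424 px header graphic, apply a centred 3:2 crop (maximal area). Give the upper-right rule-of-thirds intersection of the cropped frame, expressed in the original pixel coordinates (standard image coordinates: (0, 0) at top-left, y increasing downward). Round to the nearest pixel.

3530/1424 > 3/2, so the 3:2 crop keeps the full height 1424 and trims width to 1424 × 3/2 = 2136.00 px.
Left offset = (3530 − 2136.00)/2 = 697.00 px; top offset = 0.
Upper-right is two-thirds across and one-third down within the crop:
x = 697.00 + 2 × 2136.00/3 ≈ 2121; y = 0.00 + 1 × 1424.00/3 ≈ 475.

x = 2121 px, y = 475 px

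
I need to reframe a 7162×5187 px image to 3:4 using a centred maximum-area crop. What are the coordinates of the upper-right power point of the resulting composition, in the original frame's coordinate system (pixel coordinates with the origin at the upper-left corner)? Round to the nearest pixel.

x = 4229 px, y = 1729 px

7162/5187 > 3/4, so the 3:4 crop keeps the full height 5187 and trims width to 5187 × 3/4 = 3890.25 px.
Left offset = (7162 − 3890.25)/2 = 1635.88 px; top offset = 0.
Upper-right is two-thirds across and one-third down within the crop:
x = 1635.88 + 2 × 3890.25/3 ≈ 4229; y = 0.00 + 1 × 5187.00/3 ≈ 1729.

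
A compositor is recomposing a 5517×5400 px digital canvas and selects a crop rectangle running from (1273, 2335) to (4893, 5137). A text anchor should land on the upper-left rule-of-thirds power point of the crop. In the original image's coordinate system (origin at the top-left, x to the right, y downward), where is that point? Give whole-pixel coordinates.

(2480, 3269)

Crop width = 4893 − 1273 = 3620 px; one third is 1206.67 px.
Crop height = 5137 − 2335 = 2802 px; one third is 934.00 px.
The upper-left point is one-third across and one-third down within the crop:
x = 1273 + 1 × 1206.67 ≈ 2480; y = 2335 + 1 × 934.00 ≈ 3269.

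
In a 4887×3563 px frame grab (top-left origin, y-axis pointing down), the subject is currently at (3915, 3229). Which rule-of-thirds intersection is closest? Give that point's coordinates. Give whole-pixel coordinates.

(3258, 2375)

Third lines: x ∈ {1629, 3258}, y ∈ {1188, 2375}.
3915 is closer to x = 3258; 3229 is closer to y = 2375.
So the nearest intersection is the lower-right power point.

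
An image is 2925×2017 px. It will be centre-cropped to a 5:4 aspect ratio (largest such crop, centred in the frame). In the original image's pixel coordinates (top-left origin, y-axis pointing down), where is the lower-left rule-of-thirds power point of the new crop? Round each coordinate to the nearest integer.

2925/2017 > 5/4, so the 5:4 crop keeps the full height 2017 and trims width to 2017 × 5/4 = 2521.25 px.
Left offset = (2925 − 2521.25)/2 = 201.88 px; top offset = 0.
Lower-left is one-third across and two-thirds down within the crop:
x = 201.88 + 1 × 2521.25/3 ≈ 1042; y = 0.00 + 2 × 2017.00/3 ≈ 1345.

x = 1042 px, y = 1345 px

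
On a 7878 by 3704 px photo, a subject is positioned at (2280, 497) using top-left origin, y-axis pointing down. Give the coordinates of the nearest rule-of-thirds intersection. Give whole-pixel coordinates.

x = 2626 px, y = 1235 px

Third lines: x ∈ {2626, 5252}, y ∈ {1235, 2469}.
2280 is closer to x = 2626; 497 is closer to y = 1235.
So the nearest intersection is the upper-left power point.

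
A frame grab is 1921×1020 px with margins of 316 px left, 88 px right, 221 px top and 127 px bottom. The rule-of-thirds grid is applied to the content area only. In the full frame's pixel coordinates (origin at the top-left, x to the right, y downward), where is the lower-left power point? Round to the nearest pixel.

x = 822 px, y = 669 px

Content width = 1921 − 316 − 88 = 1517 px; content height = 1020 − 221 − 127 = 672 px.
Lower-left is one-third across and two-thirds down within the content area.
x = 316 + 1 × 1517/3 = 316 + 505.67 ≈ 822
y = 221 + 2 × 672/3 = 221 + 448.00 ≈ 669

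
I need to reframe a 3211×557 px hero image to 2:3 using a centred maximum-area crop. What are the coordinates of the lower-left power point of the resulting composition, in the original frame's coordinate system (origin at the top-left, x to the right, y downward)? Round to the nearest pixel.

3211/557 > 2/3, so the 2:3 crop keeps the full height 557 and trims width to 557 × 2/3 = 371.33 px.
Left offset = (3211 − 371.33)/2 = 1419.83 px; top offset = 0.
Lower-left is one-third across and two-thirds down within the crop:
x = 1419.83 + 1 × 371.33/3 ≈ 1544; y = 0.00 + 2 × 557.00/3 ≈ 371.

(1544, 371)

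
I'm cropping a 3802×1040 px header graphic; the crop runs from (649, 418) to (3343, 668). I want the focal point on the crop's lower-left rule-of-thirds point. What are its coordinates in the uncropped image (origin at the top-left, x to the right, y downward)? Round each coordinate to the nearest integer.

x = 1547 px, y = 585 px

Crop width = 3343 − 649 = 2694 px; one third is 898.00 px.
Crop height = 668 − 418 = 250 px; one third is 83.33 px.
The lower-left point is one-third across and two-thirds down within the crop:
x = 649 + 1 × 898.00 ≈ 1547; y = 418 + 2 × 83.33 ≈ 585.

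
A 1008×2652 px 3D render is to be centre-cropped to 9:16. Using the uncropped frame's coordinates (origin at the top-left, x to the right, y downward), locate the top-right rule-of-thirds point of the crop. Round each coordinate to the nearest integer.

1008/2652 < 9/16, so the 9:16 crop keeps the full width 1008 and trims height to 1008 × 16/9 = 1792.00 px.
Top offset = (2652 − 1792.00)/2 = 430.00 px; left offset = 0.
Top-right is two-thirds across and one-third down within the crop:
x = 0.00 + 2 × 1008.00/3 ≈ 672; y = 430.00 + 1 × 1792.00/3 ≈ 1027.

x = 672 px, y = 1027 px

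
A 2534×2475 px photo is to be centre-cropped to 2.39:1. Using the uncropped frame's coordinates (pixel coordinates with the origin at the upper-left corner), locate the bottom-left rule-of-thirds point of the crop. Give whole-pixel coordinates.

2534/2475 < 2.39/1, so the 2.39:1 crop keeps the full width 2534 and trims height to 2534 × 1/2.39 = 1060.25 px.
Top offset = (2475 − 1060.25)/2 = 707.37 px; left offset = 0.
Bottom-left is one-third across and two-thirds down within the crop:
x = 0.00 + 1 × 2534.00/3 ≈ 845; y = 707.37 + 2 × 1060.25/3 ≈ 1414.

x = 845 px, y = 1414 px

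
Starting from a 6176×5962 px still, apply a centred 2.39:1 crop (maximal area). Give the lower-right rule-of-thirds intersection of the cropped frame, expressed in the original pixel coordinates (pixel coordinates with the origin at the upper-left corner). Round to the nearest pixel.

6176/5962 < 2.39/1, so the 2.39:1 crop keeps the full width 6176 and trims height to 6176 × 1/2.39 = 2584.10 px.
Top offset = (5962 − 2584.10)/2 = 1688.95 px; left offset = 0.
Lower-right is two-thirds across and two-thirds down within the crop:
x = 0.00 + 2 × 6176.00/3 ≈ 4117; y = 1688.95 + 2 × 2584.10/3 ≈ 3412.

x = 4117 px, y = 3412 px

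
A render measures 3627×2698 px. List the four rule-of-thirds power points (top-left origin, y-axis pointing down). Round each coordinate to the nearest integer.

(1209, 899), (2418, 899), (1209, 1799), (2418, 1799)

One third of 3627 is 1209; one third of 2698 is 899.33.
Vertical third lines at x = 1209 and x = 2418; horizontal third lines at y = 899 and y = 1799.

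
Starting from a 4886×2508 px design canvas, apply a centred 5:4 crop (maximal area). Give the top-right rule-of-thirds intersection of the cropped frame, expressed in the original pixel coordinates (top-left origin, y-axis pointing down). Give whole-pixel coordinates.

4886/2508 > 5/4, so the 5:4 crop keeps the full height 2508 and trims width to 2508 × 5/4 = 3135.00 px.
Left offset = (4886 − 3135.00)/2 = 875.50 px; top offset = 0.
Top-right is two-thirds across and one-third down within the crop:
x = 875.50 + 2 × 3135.00/3 ≈ 2966; y = 0.00 + 1 × 2508.00/3 ≈ 836.

(2966, 836)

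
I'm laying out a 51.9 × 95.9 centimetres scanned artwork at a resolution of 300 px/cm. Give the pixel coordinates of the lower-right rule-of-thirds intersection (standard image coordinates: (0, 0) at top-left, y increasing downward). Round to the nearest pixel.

In pixels the canvas is 51.9 × 300 = 15570 wide and 95.9 × 300 = 28770 tall.
The lower-right point is two-thirds across and two-thirds down:
x = 2 × 15570/3 ≈ 10380; y = 2 × 28770/3 ≈ 19180.

x = 10380 px, y = 19180 px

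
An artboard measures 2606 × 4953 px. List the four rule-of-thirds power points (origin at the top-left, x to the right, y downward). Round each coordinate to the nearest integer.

One third of 2606 is 868.67; one third of 4953 is 1651.
Vertical third lines at x = 869 and x = 1737; horizontal third lines at y = 1651 and y = 3302.

(869, 1651), (1737, 1651), (869, 3302), (1737, 3302)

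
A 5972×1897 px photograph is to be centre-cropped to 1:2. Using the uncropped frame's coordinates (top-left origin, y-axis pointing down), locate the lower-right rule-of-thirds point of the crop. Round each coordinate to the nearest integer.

5972/1897 > 1/2, so the 1:2 crop keeps the full height 1897 and trims width to 1897 × 1/2 = 948.50 px.
Left offset = (5972 − 948.50)/2 = 2511.75 px; top offset = 0.
Lower-right is two-thirds across and two-thirds down within the crop:
x = 2511.75 + 2 × 948.50/3 ≈ 3144; y = 0.00 + 2 × 1897.00/3 ≈ 1265.

x = 3144 px, y = 1265 px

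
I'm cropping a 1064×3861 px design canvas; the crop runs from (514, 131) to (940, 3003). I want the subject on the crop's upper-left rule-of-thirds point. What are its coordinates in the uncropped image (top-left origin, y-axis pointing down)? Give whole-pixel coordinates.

Crop width = 940 − 514 = 426 px; one third is 142.00 px.
Crop height = 3003 − 131 = 2872 px; one third is 957.33 px.
The upper-left point is one-third across and one-third down within the crop:
x = 514 + 1 × 142.00 ≈ 656; y = 131 + 1 × 957.33 ≈ 1088.

x = 656 px, y = 1088 px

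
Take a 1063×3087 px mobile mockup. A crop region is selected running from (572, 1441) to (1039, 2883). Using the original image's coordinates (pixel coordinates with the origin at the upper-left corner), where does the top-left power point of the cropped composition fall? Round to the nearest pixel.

(728, 1922)

Crop width = 1039 − 572 = 467 px; one third is 155.67 px.
Crop height = 2883 − 1441 = 1442 px; one third is 480.67 px.
The top-left point is one-third across and one-third down within the crop:
x = 572 + 1 × 155.67 ≈ 728; y = 1441 + 1 × 480.67 ≈ 1922.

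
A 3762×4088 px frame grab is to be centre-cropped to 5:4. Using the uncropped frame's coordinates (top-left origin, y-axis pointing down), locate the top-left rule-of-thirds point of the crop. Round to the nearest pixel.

(1254, 1542)

3762/4088 < 5/4, so the 5:4 crop keeps the full width 3762 and trims height to 3762 × 4/5 = 3009.60 px.
Top offset = (4088 − 3009.60)/2 = 539.20 px; left offset = 0.
Top-left is one-third across and one-third down within the crop:
x = 0.00 + 1 × 3762.00/3 ≈ 1254; y = 539.20 + 1 × 3009.60/3 ≈ 1542.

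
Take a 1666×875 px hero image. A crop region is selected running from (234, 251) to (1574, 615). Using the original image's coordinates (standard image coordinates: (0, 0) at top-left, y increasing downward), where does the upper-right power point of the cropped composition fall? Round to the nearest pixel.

Crop width = 1574 − 234 = 1340 px; one third is 446.67 px.
Crop height = 615 − 251 = 364 px; one third is 121.33 px.
The upper-right point is two-thirds across and one-third down within the crop:
x = 234 + 2 × 446.67 ≈ 1127; y = 251 + 1 × 121.33 ≈ 372.

x = 1127 px, y = 372 px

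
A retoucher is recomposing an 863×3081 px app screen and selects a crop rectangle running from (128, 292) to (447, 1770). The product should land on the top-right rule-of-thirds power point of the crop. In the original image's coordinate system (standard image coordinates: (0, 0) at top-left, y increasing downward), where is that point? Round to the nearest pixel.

(341, 785)

Crop width = 447 − 128 = 319 px; one third is 106.33 px.
Crop height = 1770 − 292 = 1478 px; one third is 492.67 px.
The top-right point is two-thirds across and one-third down within the crop:
x = 128 + 2 × 106.33 ≈ 341; y = 292 + 1 × 492.67 ≈ 785.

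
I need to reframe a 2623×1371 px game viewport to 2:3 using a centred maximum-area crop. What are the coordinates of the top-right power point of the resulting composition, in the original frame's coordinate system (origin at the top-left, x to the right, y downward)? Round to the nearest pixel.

x = 1464 px, y = 457 px

2623/1371 > 2/3, so the 2:3 crop keeps the full height 1371 and trims width to 1371 × 2/3 = 914.00 px.
Left offset = (2623 − 914.00)/2 = 854.50 px; top offset = 0.
Top-right is two-thirds across and one-third down within the crop:
x = 854.50 + 2 × 914.00/3 ≈ 1464; y = 0.00 + 1 × 1371.00/3 ≈ 457.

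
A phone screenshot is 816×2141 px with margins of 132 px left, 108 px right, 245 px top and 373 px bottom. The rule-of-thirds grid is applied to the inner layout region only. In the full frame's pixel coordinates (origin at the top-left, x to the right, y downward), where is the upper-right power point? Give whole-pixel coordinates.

(516, 753)

Content width = 816 − 132 − 108 = 576 px; content height = 2141 − 245 − 373 = 1523 px.
Upper-right is two-thirds across and one-third down within the inner layout region.
x = 132 + 2 × 576/3 = 132 + 384.00 ≈ 516
y = 245 + 1 × 1523/3 = 245 + 507.67 ≈ 753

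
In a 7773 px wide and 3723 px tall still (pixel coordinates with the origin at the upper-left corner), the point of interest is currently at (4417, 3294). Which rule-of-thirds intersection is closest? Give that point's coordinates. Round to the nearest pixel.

Third lines: x ∈ {2591, 5182}, y ∈ {1241, 2482}.
4417 is closer to x = 5182; 3294 is closer to y = 2482.
So the nearest intersection is the lower-right power point.

x = 5182 px, y = 2482 px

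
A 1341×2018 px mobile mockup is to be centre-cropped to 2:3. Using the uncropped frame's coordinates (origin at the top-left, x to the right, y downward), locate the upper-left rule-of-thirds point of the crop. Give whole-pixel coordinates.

1341/2018 < 2/3, so the 2:3 crop keeps the full width 1341 and trims height to 1341 × 3/2 = 2011.50 px.
Top offset = (2018 − 2011.50)/2 = 3.25 px; left offset = 0.
Upper-left is one-third across and one-third down within the crop:
x = 0.00 + 1 × 1341.00/3 ≈ 447; y = 3.25 + 1 × 2011.50/3 ≈ 674.

(447, 674)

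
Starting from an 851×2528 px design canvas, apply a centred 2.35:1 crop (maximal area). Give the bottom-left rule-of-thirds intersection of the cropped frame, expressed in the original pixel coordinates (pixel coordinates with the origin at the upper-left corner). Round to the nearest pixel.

x = 284 px, y = 1324 px

851/2528 < 2.35/1, so the 2.35:1 crop keeps the full width 851 and trims height to 851 × 1/2.35 = 362.13 px.
Top offset = (2528 − 362.13)/2 = 1082.94 px; left offset = 0.
Bottom-left is one-third across and two-thirds down within the crop:
x = 0.00 + 1 × 851.00/3 ≈ 284; y = 1082.94 + 2 × 362.13/3 ≈ 1324.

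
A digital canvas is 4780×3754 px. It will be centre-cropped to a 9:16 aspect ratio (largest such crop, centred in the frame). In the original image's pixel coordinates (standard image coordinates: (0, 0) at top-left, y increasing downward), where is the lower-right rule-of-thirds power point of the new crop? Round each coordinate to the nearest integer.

x = 2742 px, y = 2503 px

4780/3754 > 9/16, so the 9:16 crop keeps the full height 3754 and trims width to 3754 × 9/16 = 2111.62 px.
Left offset = (4780 − 2111.62)/2 = 1334.19 px; top offset = 0.
Lower-right is two-thirds across and two-thirds down within the crop:
x = 1334.19 + 2 × 2111.62/3 ≈ 2742; y = 0.00 + 2 × 3754.00/3 ≈ 2503.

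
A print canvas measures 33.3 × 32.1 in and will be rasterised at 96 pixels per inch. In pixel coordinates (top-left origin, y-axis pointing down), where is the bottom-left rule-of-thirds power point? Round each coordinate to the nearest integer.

x = 1066 px, y = 2054 px

In pixels the canvas is 33.3 × 96 = 3196.8 wide and 32.1 × 96 = 3081.6 tall.
The bottom-left point is one-third across and two-thirds down:
x = 1 × 3196.8/3 ≈ 1066; y = 2 × 3081.6/3 ≈ 2054.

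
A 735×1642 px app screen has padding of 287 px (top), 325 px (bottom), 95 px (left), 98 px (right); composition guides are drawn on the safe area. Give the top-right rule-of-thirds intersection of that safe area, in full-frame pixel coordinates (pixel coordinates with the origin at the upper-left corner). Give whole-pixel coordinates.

(456, 630)

Content width = 735 − 95 − 98 = 542 px; content height = 1642 − 287 − 325 = 1030 px.
Top-right is two-thirds across and one-third down within the safe area.
x = 95 + 2 × 542/3 = 95 + 361.33 ≈ 456
y = 287 + 1 × 1030/3 = 287 + 343.33 ≈ 630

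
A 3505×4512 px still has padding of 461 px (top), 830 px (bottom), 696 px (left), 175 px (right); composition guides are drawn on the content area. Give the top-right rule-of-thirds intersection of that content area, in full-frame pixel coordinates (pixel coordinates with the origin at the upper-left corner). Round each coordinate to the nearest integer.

Content width = 3505 − 696 − 175 = 2634 px; content height = 4512 − 461 − 830 = 3221 px.
Top-right is two-thirds across and one-third down within the content area.
x = 696 + 2 × 2634/3 = 696 + 1756.00 ≈ 2452
y = 461 + 1 × 3221/3 = 461 + 1073.67 ≈ 1535

(2452, 1535)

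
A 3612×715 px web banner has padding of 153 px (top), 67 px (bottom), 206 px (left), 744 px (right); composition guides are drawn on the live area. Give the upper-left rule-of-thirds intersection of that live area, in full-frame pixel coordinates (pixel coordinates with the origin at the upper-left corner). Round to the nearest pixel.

Content width = 3612 − 206 − 744 = 2662 px; content height = 715 − 153 − 67 = 495 px.
Upper-left is one-third across and one-third down within the live area.
x = 206 + 1 × 2662/3 = 206 + 887.33 ≈ 1093
y = 153 + 1 × 495/3 = 153 + 165.00 ≈ 318

x = 1093 px, y = 318 px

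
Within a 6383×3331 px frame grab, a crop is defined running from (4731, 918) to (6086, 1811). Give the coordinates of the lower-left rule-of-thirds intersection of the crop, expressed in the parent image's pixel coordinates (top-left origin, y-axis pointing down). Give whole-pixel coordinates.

Crop width = 6086 − 4731 = 1355 px; one third is 451.67 px.
Crop height = 1811 − 918 = 893 px; one third is 297.67 px.
The lower-left point is one-third across and two-thirds down within the crop:
x = 4731 + 1 × 451.67 ≈ 5183; y = 918 + 2 × 297.67 ≈ 1513.

(5183, 1513)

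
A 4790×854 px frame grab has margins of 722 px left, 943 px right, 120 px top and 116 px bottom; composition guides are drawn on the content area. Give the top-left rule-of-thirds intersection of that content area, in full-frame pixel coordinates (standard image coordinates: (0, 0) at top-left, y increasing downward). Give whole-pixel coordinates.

Content width = 4790 − 722 − 943 = 3125 px; content height = 854 − 120 − 116 = 618 px.
Top-left is one-third across and one-third down within the content area.
x = 722 + 1 × 3125/3 = 722 + 1041.67 ≈ 1764
y = 120 + 1 × 618/3 = 120 + 206.00 ≈ 326

(1764, 326)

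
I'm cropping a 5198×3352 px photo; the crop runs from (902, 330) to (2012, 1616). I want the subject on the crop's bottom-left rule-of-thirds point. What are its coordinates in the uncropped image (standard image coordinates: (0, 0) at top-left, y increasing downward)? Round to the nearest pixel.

Crop width = 2012 − 902 = 1110 px; one third is 370.00 px.
Crop height = 1616 − 330 = 1286 px; one third is 428.67 px.
The bottom-left point is one-third across and two-thirds down within the crop:
x = 902 + 1 × 370.00 ≈ 1272; y = 330 + 2 × 428.67 ≈ 1187.

(1272, 1187)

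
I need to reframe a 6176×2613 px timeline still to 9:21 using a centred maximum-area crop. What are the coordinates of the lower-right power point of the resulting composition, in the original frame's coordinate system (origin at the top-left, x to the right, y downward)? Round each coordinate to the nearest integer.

6176/2613 > 9/21, so the 9:21 crop keeps the full height 2613 and trims width to 2613 × 9/21 = 1119.86 px.
Left offset = (6176 − 1119.86)/2 = 2528.07 px; top offset = 0.
Lower-right is two-thirds across and two-thirds down within the crop:
x = 2528.07 + 2 × 1119.86/3 ≈ 3275; y = 0.00 + 2 × 2613.00/3 ≈ 1742.

x = 3275 px, y = 1742 px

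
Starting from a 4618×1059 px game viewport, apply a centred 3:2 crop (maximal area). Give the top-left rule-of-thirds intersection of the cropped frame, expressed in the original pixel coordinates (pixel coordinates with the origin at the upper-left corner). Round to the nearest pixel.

4618/1059 > 3/2, so the 3:2 crop keeps the full height 1059 and trims width to 1059 × 3/2 = 1588.50 px.
Left offset = (4618 − 1588.50)/2 = 1514.75 px; top offset = 0.
Top-left is one-third across and one-third down within the crop:
x = 1514.75 + 1 × 1588.50/3 ≈ 2044; y = 0.00 + 1 × 1059.00/3 ≈ 353.

(2044, 353)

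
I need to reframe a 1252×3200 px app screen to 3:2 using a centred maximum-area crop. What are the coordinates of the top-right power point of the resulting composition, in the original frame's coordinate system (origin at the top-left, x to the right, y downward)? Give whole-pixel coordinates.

x = 835 px, y = 1461 px

1252/3200 < 3/2, so the 3:2 crop keeps the full width 1252 and trims height to 1252 × 2/3 = 834.67 px.
Top offset = (3200 − 834.67)/2 = 1182.67 px; left offset = 0.
Top-right is two-thirds across and one-third down within the crop:
x = 0.00 + 2 × 1252.00/3 ≈ 835; y = 1182.67 + 1 × 834.67/3 ≈ 1461.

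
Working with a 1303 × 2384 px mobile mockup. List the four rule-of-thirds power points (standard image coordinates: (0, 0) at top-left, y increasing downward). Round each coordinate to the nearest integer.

(434, 795), (869, 795), (434, 1589), (869, 1589)

One third of 1303 is 434.33; one third of 2384 is 794.67.
Vertical third lines at x = 434 and x = 869; horizontal third lines at y = 795 and y = 1589.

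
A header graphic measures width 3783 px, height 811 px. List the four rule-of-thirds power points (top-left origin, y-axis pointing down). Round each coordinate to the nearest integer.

(1261, 270), (2522, 270), (1261, 541), (2522, 541)

One third of 3783 is 1261; one third of 811 is 270.33.
Vertical third lines at x = 1261 and x = 2522; horizontal third lines at y = 270 and y = 541.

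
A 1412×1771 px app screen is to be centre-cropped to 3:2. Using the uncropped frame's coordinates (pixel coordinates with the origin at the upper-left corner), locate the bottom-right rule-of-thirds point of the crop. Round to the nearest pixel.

1412/1771 < 3/2, so the 3:2 crop keeps the full width 1412 and trims height to 1412 × 2/3 = 941.33 px.
Top offset = (1771 − 941.33)/2 = 414.83 px; left offset = 0.
Bottom-right is two-thirds across and two-thirds down within the crop:
x = 0.00 + 2 × 1412.00/3 ≈ 941; y = 414.83 + 2 × 941.33/3 ≈ 1042.

x = 941 px, y = 1042 px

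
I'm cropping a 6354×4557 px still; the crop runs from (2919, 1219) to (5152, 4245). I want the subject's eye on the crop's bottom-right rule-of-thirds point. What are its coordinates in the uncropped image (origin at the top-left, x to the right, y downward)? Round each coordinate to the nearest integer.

x = 4408 px, y = 3236 px

Crop width = 5152 − 2919 = 2233 px; one third is 744.33 px.
Crop height = 4245 − 1219 = 3026 px; one third is 1008.67 px.
The bottom-right point is two-thirds across and two-thirds down within the crop:
x = 2919 + 2 × 744.33 ≈ 4408; y = 1219 + 2 × 1008.67 ≈ 3236.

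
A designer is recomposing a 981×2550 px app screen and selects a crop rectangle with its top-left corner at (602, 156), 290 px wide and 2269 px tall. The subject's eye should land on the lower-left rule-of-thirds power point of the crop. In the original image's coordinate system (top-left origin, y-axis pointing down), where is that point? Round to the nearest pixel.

One third of the crop width 290 is 96.67 px.
One third of the crop height 2269 is 756.33 px.
The lower-left point is one-third across and two-thirds down within the crop:
x = 602 + 1 × 96.67 ≈ 699; y = 156 + 2 × 756.33 ≈ 1669.

(699, 1669)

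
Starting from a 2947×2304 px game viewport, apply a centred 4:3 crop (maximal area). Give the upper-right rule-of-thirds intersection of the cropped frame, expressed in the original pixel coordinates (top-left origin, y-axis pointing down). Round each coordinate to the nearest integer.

(1965, 784)

2947/2304 < 4/3, so the 4:3 crop keeps the full width 2947 and trims height to 2947 × 3/4 = 2210.25 px.
Top offset = (2304 − 2210.25)/2 = 46.88 px; left offset = 0.
Upper-right is two-thirds across and one-third down within the crop:
x = 0.00 + 2 × 2947.00/3 ≈ 1965; y = 46.88 + 1 × 2210.25/3 ≈ 784.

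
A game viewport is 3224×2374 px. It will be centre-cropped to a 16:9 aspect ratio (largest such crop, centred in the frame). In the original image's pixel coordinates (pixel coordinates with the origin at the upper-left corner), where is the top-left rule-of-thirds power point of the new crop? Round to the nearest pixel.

3224/2374 < 16/9, so the 16:9 crop keeps the full width 3224 and trims height to 3224 × 9/16 = 1813.50 px.
Top offset = (2374 − 1813.50)/2 = 280.25 px; left offset = 0.
Top-left is one-third across and one-third down within the crop:
x = 0.00 + 1 × 3224.00/3 ≈ 1075; y = 280.25 + 1 × 1813.50/3 ≈ 885.

(1075, 885)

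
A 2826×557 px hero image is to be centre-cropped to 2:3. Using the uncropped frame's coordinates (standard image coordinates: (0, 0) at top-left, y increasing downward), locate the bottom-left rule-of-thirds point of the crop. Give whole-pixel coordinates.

x = 1351 px, y = 371 px

2826/557 > 2/3, so the 2:3 crop keeps the full height 557 and trims width to 557 × 2/3 = 371.33 px.
Left offset = (2826 − 371.33)/2 = 1227.33 px; top offset = 0.
Bottom-left is one-third across and two-thirds down within the crop:
x = 1227.33 + 1 × 371.33/3 ≈ 1351; y = 0.00 + 2 × 557.00/3 ≈ 371.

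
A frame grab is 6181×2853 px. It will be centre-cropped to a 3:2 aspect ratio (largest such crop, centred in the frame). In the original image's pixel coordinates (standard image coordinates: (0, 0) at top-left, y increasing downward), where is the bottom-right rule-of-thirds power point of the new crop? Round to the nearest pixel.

(3804, 1902)

6181/2853 > 3/2, so the 3:2 crop keeps the full height 2853 and trims width to 2853 × 3/2 = 4279.50 px.
Left offset = (6181 − 4279.50)/2 = 950.75 px; top offset = 0.
Bottom-right is two-thirds across and two-thirds down within the crop:
x = 950.75 + 2 × 4279.50/3 ≈ 3804; y = 0.00 + 2 × 2853.00/3 ≈ 1902.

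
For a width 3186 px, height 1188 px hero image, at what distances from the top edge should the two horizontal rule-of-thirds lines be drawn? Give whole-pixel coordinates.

y = 396 px and y = 792 px

1188 / 3 = 396, so the horizontal lines sit at one and two thirds of 1188.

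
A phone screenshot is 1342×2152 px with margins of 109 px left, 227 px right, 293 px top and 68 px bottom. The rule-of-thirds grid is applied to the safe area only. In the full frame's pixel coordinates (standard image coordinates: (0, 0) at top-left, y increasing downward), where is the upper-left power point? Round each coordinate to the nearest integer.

Content width = 1342 − 109 − 227 = 1006 px; content height = 2152 − 293 − 68 = 1791 px.
Upper-left is one-third across and one-third down within the safe area.
x = 109 + 1 × 1006/3 = 109 + 335.33 ≈ 444
y = 293 + 1 × 1791/3 = 293 + 597.00 ≈ 890

x = 444 px, y = 890 px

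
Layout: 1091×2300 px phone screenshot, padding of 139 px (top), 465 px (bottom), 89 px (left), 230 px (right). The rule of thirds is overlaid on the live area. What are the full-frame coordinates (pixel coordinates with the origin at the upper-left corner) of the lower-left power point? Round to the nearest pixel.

Content width = 1091 − 89 − 230 = 772 px; content height = 2300 − 139 − 465 = 1696 px.
Lower-left is one-third across and two-thirds down within the live area.
x = 89 + 1 × 772/3 = 89 + 257.33 ≈ 346
y = 139 + 2 × 1696/3 = 139 + 1130.67 ≈ 1270

x = 346 px, y = 1270 px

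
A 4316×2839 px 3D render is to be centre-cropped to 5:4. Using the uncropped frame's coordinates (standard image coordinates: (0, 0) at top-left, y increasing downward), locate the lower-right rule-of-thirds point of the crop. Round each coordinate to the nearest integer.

x = 2749 px, y = 1893 px

4316/2839 > 5/4, so the 5:4 crop keeps the full height 2839 and trims width to 2839 × 5/4 = 3548.75 px.
Left offset = (4316 − 3548.75)/2 = 383.62 px; top offset = 0.
Lower-right is two-thirds across and two-thirds down within the crop:
x = 383.62 + 2 × 3548.75/3 ≈ 2749; y = 0.00 + 2 × 2839.00/3 ≈ 1893.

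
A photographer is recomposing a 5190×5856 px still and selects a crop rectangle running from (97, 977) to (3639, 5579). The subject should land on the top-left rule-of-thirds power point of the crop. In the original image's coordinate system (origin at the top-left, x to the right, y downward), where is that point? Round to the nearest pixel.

Crop width = 3639 − 97 = 3542 px; one third is 1180.67 px.
Crop height = 5579 − 977 = 4602 px; one third is 1534.00 px.
The top-left point is one-third across and one-third down within the crop:
x = 97 + 1 × 1180.67 ≈ 1278; y = 977 + 1 × 1534.00 ≈ 2511.

(1278, 2511)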